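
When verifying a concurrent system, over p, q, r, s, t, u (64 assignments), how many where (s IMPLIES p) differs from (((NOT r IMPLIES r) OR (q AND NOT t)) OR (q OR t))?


F1 = (s IMPLIES p)
F2 = (((NOT r IMPLIES r) OR (q AND NOT t)) OR (q OR t))
Evaluate both on each of 64 rows (bits = p,q,r,s,t,u):
  row 0 [000000]: F1=1 F2=0 (differ) -> 1
  row 1 [000001]: F1=1 F2=0 (differ) -> 1
  row 2 [000010]: F1=1 F2=1 -> 0
  row 3 [000011]: F1=1 F2=1 -> 0
  row 4 [000100]: F1=0 F2=0 -> 0
  (every remaining row is evaluated the same way; all 64 results are listed next)
Full result column, 8 rows per line (p,q,r fixed per line; s,t,u runs 000..111 left to right):
  rows 0-7 [p,q,r=000]: 11000011  (ones: 4)
  rows 8-15 [p,q,r=001]: 00001111  (ones: 4)
  rows 16-23 [p,q,r=010]: 00001111  (ones: 4)
  rows 24-31 [p,q,r=011]: 00001111  (ones: 4)
  rows 32-39 [p,q,r=100]: 11001100  (ones: 4)
  rows 40-47 [p,q,r=101]: 00000000  (ones: 0)
  rows 48-55 [p,q,r=110]: 00000000  (ones: 0)
  rows 56-63 [p,q,r=111]: 00000000  (ones: 0)
Disagreements = 4+4+4+4+4+0+0+0 = 20

20


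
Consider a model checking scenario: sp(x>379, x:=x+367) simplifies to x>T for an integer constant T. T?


Formula: sp(P, x:=E) = exists old_x. (x = E[old_x/x]) AND P[old_x/x] (old_x is the value of x before the assignment; eliminate old_x by solving x = E[old_x/x] for old_x)
Step 1: Precondition P: x>379, i.e. old_x > 379
Step 2: Assignment gives x = old_x + 367, so old_x = x - 367
Step 3: Substitute into P: x - 367 > 379
Step 4: Simplify: x > 379+367 = 746

746


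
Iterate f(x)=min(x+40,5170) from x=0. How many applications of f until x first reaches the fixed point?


Step 1: x=0, cap=5170, increment=40
Step 2: x grows by 40 each step until capped at 5170; fixed point is x=5170
Step 3: iterations = ceil(5170/40) = 130

130


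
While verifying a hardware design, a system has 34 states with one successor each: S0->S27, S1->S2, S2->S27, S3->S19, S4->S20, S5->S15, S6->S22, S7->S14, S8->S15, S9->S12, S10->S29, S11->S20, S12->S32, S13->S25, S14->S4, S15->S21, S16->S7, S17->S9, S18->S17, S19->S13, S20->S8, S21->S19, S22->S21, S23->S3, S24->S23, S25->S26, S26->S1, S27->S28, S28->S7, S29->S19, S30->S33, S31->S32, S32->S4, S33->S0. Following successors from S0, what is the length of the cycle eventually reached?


Trace from S0 until a state repeats:
  S0 -> S27 -> S28 -> S7 -> S14 -> S4 -> S20 -> S8 -> S15 -> S21 -> S19 -> S13 -> S25 -> S26 -> S1 -> S2 -> S27
S27 first seen at step 1, revisited at step 16.
Cycle length = 16 - 1 = 15

15


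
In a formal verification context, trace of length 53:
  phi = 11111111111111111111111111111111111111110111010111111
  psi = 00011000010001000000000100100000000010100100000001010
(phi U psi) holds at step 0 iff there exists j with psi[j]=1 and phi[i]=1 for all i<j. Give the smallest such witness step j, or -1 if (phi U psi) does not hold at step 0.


(phi U psi) at 0: need smallest j with psi[j]=1 and phi[i]=1 for all i in [0,j).
Scan from step 0:
  step 0: phi=1, psi=0 -> continue
  step 1: phi=1, psi=0 -> continue
  step 2: phi=1, psi=0 -> continue
  step 3: psi=1 and phi held for [0,3) -> witness found
Witness step = 3

3


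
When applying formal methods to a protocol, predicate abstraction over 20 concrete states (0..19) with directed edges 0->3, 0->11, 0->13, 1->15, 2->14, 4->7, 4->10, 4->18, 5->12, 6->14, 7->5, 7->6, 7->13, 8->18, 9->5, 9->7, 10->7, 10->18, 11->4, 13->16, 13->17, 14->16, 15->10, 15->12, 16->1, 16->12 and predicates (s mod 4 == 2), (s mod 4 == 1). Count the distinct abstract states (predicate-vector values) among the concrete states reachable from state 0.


BFS from 0:
Concrete reachable: {0, 1, 3, 4, 5, 6, 7, 10, 11, 12, 13, 14, 15, 16, 17, 18}
Abstract via predicates (s mod 4 == 2), (s mod 4 == 1):
  (0,0) <- {0, 3, 4, 7, 11, 12, 15, 16}
  (0,1) <- {1, 5, 13, 17}
  (1,0) <- {6, 10, 14, 18}
Distinct abstract states = 3

3


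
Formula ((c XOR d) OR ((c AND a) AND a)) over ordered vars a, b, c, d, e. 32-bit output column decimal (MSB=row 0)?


Formula: ((c XOR d) OR ((c AND a) AND a)) over a, b, c, d, e (32 rows)
Evaluate each row (bits = a,b,c,d,e, MSB first):
  row 0 [00000]: ((0 XOR 0) OR ((0 AND 0) AND 0)) -> 0
  row 1 [00001]: ((0 XOR 0) OR ((0 AND 0) AND 0)) -> 0
  row 2 [00010]: ((0 XOR 1) OR ((0 AND 0) AND 0)) -> 1
  row 3 [00011]: ((0 XOR 1) OR ((0 AND 0) AND 0)) -> 1
  row 4 [00100]: ((1 XOR 0) OR ((1 AND 0) AND 0)) -> 1
  row 5 [00101]: ((1 XOR 0) OR ((1 AND 0) AND 0)) -> 1
  row 6 [00110]: ((1 XOR 1) OR ((1 AND 0) AND 0)) -> 0
  row 7 [00111]: ((1 XOR 1) OR ((1 AND 0) AND 0)) -> 0
  row 8 [01000]: ((0 XOR 0) OR ((0 AND 0) AND 0)) -> 0
  row 9 [01001]: ((0 XOR 0) OR ((0 AND 0) AND 0)) -> 0
  row 10 [01010]: ((0 XOR 1) OR ((0 AND 0) AND 0)) -> 1
  row 11 [01011]: ((0 XOR 1) OR ((0 AND 0) AND 0)) -> 1
  row 12 [01100]: ((1 XOR 0) OR ((1 AND 0) AND 0)) -> 1
  row 13 [01101]: ((1 XOR 0) OR ((1 AND 0) AND 0)) -> 1
  row 14 [01110]: ((1 XOR 1) OR ((1 AND 0) AND 0)) -> 0
  row 15 [01111]: ((1 XOR 1) OR ((1 AND 0) AND 0)) -> 0
  row 16 [10000]: ((0 XOR 0) OR ((0 AND 1) AND 1)) -> 0
  row 17 [10001]: ((0 XOR 0) OR ((0 AND 1) AND 1)) -> 0
  row 18 [10010]: ((0 XOR 1) OR ((0 AND 1) AND 1)) -> 1
  row 19 [10011]: ((0 XOR 1) OR ((0 AND 1) AND 1)) -> 1
  row 20 [10100]: ((1 XOR 0) OR ((1 AND 1) AND 1)) -> 1
  row 21 [10101]: ((1 XOR 0) OR ((1 AND 1) AND 1)) -> 1
  row 22 [10110]: ((1 XOR 1) OR ((1 AND 1) AND 1)) -> 1
  row 23 [10111]: ((1 XOR 1) OR ((1 AND 1) AND 1)) -> 1
  row 24 [11000]: ((0 XOR 0) OR ((0 AND 1) AND 1)) -> 0
  row 25 [11001]: ((0 XOR 0) OR ((0 AND 1) AND 1)) -> 0
  row 26 [11010]: ((0 XOR 1) OR ((0 AND 1) AND 1)) -> 1
  row 27 [11011]: ((0 XOR 1) OR ((0 AND 1) AND 1)) -> 1
  row 28 [11100]: ((1 XOR 0) OR ((1 AND 1) AND 1)) -> 1
  row 29 [11101]: ((1 XOR 0) OR ((1 AND 1) AND 1)) -> 1
  row 30 [11110]: ((1 XOR 1) OR ((1 AND 1) AND 1)) -> 1
  row 31 [11111]: ((1 XOR 1) OR ((1 AND 1) AND 1)) -> 1
Full result column, 4 rows per line (a,b,c fixed per line; d,e runs 00..11 left to right):
  rows 0-3 [a,b,c=000]: 0011  = hex 3
  rows 4-7 [a,b,c=001]: 1100  = hex C
  rows 8-11 [a,b,c=010]: 0011  = hex 3
  rows 12-15 [a,b,c=011]: 1100  = hex C
  rows 16-19 [a,b,c=100]: 0011  = hex 3
  rows 20-23 [a,b,c=101]: 1111  = hex F
  rows 24-27 [a,b,c=110]: 0011  = hex 3
  rows 28-31 [a,b,c=111]: 1111  = hex F
Output column (row 0 .. row 31) = 00111100001111000011111100111111
Output column grouped in 4s = 0011 1100 0011 1100 0011 1111 0011 1111 = 0x3C3C3F3F
Convert to decimal digit by digit (value = value*16 + digit):
  3 -> 3
  3*16 + 12 (C) = 60
  60*16 + 3 = 963
  963*16 + 12 (C) = 15420
  15420*16 + 3 = 246723
  246723*16 + 15 (F) = 3947583
  3947583*16 + 3 = 63161331
  63161331*16 + 15 (F) = 1010581311
Decimal = 1010581311

1010581311


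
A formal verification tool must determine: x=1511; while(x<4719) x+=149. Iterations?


Step 1: x goes from 1511 toward 4719 by 149; the body runs while x<4719, so iterations = ceil((bound-start)/step)
Step 2: Distance=3208
Step 3: ceil(3208/149)=22

22


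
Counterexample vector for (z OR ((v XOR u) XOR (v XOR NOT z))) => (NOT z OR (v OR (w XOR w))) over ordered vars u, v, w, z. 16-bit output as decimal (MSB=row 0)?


F1 = (z OR ((v XOR u) XOR (v XOR NOT z)))
F2 = (NOT z OR (v OR (w XOR w)))
Counterexample to F1=>F2 is where F1=1 and F2=0.
Evaluate each row (bits = u,v,w,z, MSB first):
  row 0 [0000]: F1=1 F2=1 -> F1&~F2 -> 0
  row 1 [0001]: F1=1 F2=0 -> F1&~F2 -> 1
  row 2 [0010]: F1=1 F2=1 -> F1&~F2 -> 0
  row 3 [0011]: F1=1 F2=0 -> F1&~F2 -> 1
  row 4 [0100]: F1=1 F2=1 -> F1&~F2 -> 0
  row 5 [0101]: F1=1 F2=1 -> F1&~F2 -> 0
  row 6 [0110]: F1=1 F2=1 -> F1&~F2 -> 0
  row 7 [0111]: F1=1 F2=1 -> F1&~F2 -> 0
  row 8 [1000]: F1=0 F2=1 -> F1&~F2 -> 0
  row 9 [1001]: F1=1 F2=0 -> F1&~F2 -> 1
  row 10 [1010]: F1=0 F2=1 -> F1&~F2 -> 0
  row 11 [1011]: F1=1 F2=0 -> F1&~F2 -> 1
  row 12 [1100]: F1=0 F2=1 -> F1&~F2 -> 0
  row 13 [1101]: F1=1 F2=1 -> F1&~F2 -> 0
  row 14 [1110]: F1=0 F2=1 -> F1&~F2 -> 0
  row 15 [1111]: F1=1 F2=1 -> F1&~F2 -> 0
Full result column, 4 rows per line (u,v fixed per line; w,z runs 00..11 left to right):
  rows 0-3 [u,v=00]: 0101  = hex 5
  rows 4-7 [u,v=01]: 0000  = hex 0
  rows 8-11 [u,v=10]: 0101  = hex 5
  rows 12-15 [u,v=11]: 0000  = hex 0
Counterexample vector (row 0 .. row 15) = 0101000001010000
Output column grouped in 4s = 0101 0000 0101 0000 = 0x5050
Convert to decimal digit by digit (value = value*16 + digit):
  5 -> 5
  5*16 + 0 = 80
  80*16 + 5 = 1285
  1285*16 + 0 = 20560
Decimal = 20560

20560


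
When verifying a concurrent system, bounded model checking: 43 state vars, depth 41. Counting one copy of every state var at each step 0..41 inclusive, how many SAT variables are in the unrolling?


BMC unrolls to depth k, creating one copy of each state var for steps 0..k.
Step count = 41 + 1 = 42 (steps 0 through 41)
Vars per step = 43
Total = 43 * 42 = 1806

1806


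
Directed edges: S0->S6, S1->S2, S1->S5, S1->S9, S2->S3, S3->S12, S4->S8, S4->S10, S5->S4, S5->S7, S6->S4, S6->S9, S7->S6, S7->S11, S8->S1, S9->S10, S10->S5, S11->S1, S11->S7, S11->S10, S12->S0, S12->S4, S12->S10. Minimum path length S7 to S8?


BFS layer-by-layer from S7:
  dist 0: {S7}
  dist 1: {S6, S11}
  dist 2: {S1, S4, S9, S10}
  dist 3: {S2, S5, S8}
  -> S8 reached at distance 3
Shortest path length = 3

3


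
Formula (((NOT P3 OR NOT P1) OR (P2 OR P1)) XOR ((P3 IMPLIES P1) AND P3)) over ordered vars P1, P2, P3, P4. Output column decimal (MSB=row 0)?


Formula: (((NOT P3 OR NOT P1) OR (P2 OR P1)) XOR ((P3 IMPLIES P1) AND P3)) over P1, P2, P3, P4 (16 rows)
Evaluate each row (bits = P1,P2,P3,P4, MSB first):
  row 0 [0000]: (((NOT 0 OR NOT 0) OR (0 OR 0)) XOR ((0 IMPLIES 0) AND 0)) -> 1
  row 1 [0001]: (((NOT 0 OR NOT 0) OR (0 OR 0)) XOR ((0 IMPLIES 0) AND 0)) -> 1
  row 2 [0010]: (((NOT 1 OR NOT 0) OR (0 OR 0)) XOR ((1 IMPLIES 0) AND 1)) -> 1
  row 3 [0011]: (((NOT 1 OR NOT 0) OR (0 OR 0)) XOR ((1 IMPLIES 0) AND 1)) -> 1
  row 4 [0100]: (((NOT 0 OR NOT 0) OR (1 OR 0)) XOR ((0 IMPLIES 0) AND 0)) -> 1
  row 5 [0101]: (((NOT 0 OR NOT 0) OR (1 OR 0)) XOR ((0 IMPLIES 0) AND 0)) -> 1
  row 6 [0110]: (((NOT 1 OR NOT 0) OR (1 OR 0)) XOR ((1 IMPLIES 0) AND 1)) -> 1
  row 7 [0111]: (((NOT 1 OR NOT 0) OR (1 OR 0)) XOR ((1 IMPLIES 0) AND 1)) -> 1
  row 8 [1000]: (((NOT 0 OR NOT 1) OR (0 OR 1)) XOR ((0 IMPLIES 1) AND 0)) -> 1
  row 9 [1001]: (((NOT 0 OR NOT 1) OR (0 OR 1)) XOR ((0 IMPLIES 1) AND 0)) -> 1
  row 10 [1010]: (((NOT 1 OR NOT 1) OR (0 OR 1)) XOR ((1 IMPLIES 1) AND 1)) -> 0
  row 11 [1011]: (((NOT 1 OR NOT 1) OR (0 OR 1)) XOR ((1 IMPLIES 1) AND 1)) -> 0
  row 12 [1100]: (((NOT 0 OR NOT 1) OR (1 OR 1)) XOR ((0 IMPLIES 1) AND 0)) -> 1
  row 13 [1101]: (((NOT 0 OR NOT 1) OR (1 OR 1)) XOR ((0 IMPLIES 1) AND 0)) -> 1
  row 14 [1110]: (((NOT 1 OR NOT 1) OR (1 OR 1)) XOR ((1 IMPLIES 1) AND 1)) -> 0
  row 15 [1111]: (((NOT 1 OR NOT 1) OR (1 OR 1)) XOR ((1 IMPLIES 1) AND 1)) -> 0
Full result column, 4 rows per line (P1,P2 fixed per line; P3,P4 runs 00..11 left to right):
  rows 0-3 [P1,P2=00]: 1111  = hex F
  rows 4-7 [P1,P2=01]: 1111  = hex F
  rows 8-11 [P1,P2=10]: 1100  = hex C
  rows 12-15 [P1,P2=11]: 1100  = hex C
Output column (row 0 .. row 15) = 1111111111001100
Output column grouped in 4s = 1111 1111 1100 1100 = 0xFFCC
Convert to decimal digit by digit (value = value*16 + digit):
  F -> 15
  15*16 + 15 (F) = 255
  255*16 + 12 (C) = 4092
  4092*16 + 12 (C) = 65484
Decimal = 65484

65484


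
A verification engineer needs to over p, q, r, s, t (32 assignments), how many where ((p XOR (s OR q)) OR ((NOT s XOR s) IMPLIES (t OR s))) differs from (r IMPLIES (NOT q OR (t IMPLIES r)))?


F1 = ((p XOR (s OR q)) OR ((NOT s XOR s) IMPLIES (t OR s)))
F2 = (r IMPLIES (NOT q OR (t IMPLIES r)))
Evaluate both on each of 32 rows (bits = p,q,r,s,t):
  row 0 [00000]: F1=0 F2=1 (differ) -> 1
  row 1 [00001]: F1=1 F2=1 -> 0
  row 2 [00010]: F1=1 F2=1 -> 0
  row 3 [00011]: F1=1 F2=1 -> 0
  row 4 [00100]: F1=0 F2=1 (differ) -> 1
  row 5 [00101]: F1=1 F2=1 -> 0
  row 6 [00110]: F1=1 F2=1 -> 0
  row 7 [00111]: F1=1 F2=1 -> 0
  row 8 [01000]: F1=1 F2=1 -> 0
  row 9 [01001]: F1=1 F2=1 -> 0
  row 10 [01010]: F1=1 F2=1 -> 0
  row 11 [01011]: F1=1 F2=1 -> 0
  row 12 [01100]: F1=1 F2=1 -> 0
  row 13 [01101]: F1=1 F2=1 -> 0
  row 14 [01110]: F1=1 F2=1 -> 0
  row 15 [01111]: F1=1 F2=1 -> 0
  row 16 [10000]: F1=1 F2=1 -> 0
  row 17 [10001]: F1=1 F2=1 -> 0
  row 18 [10010]: F1=1 F2=1 -> 0
  row 19 [10011]: F1=1 F2=1 -> 0
  row 20 [10100]: F1=1 F2=1 -> 0
  row 21 [10101]: F1=1 F2=1 -> 0
  row 22 [10110]: F1=1 F2=1 -> 0
  row 23 [10111]: F1=1 F2=1 -> 0
  row 24 [11000]: F1=0 F2=1 (differ) -> 1
  row 25 [11001]: F1=1 F2=1 -> 0
  row 26 [11010]: F1=1 F2=1 -> 0
  row 27 [11011]: F1=1 F2=1 -> 0
  row 28 [11100]: F1=0 F2=1 (differ) -> 1
  row 29 [11101]: F1=1 F2=1 -> 0
  row 30 [11110]: F1=1 F2=1 -> 0
  row 31 [11111]: F1=1 F2=1 -> 0
Full result column, 8 rows per line (p,q fixed per line; r,s,t runs 000..111 left to right):
  rows 0-7 [p,q=00]: 10001000  (ones: 2)
  rows 8-15 [p,q=01]: 00000000  (ones: 0)
  rows 16-23 [p,q=10]: 00000000  (ones: 0)
  rows 24-31 [p,q=11]: 10001000  (ones: 2)
Disagreements = 2+0+0+2 = 4

4


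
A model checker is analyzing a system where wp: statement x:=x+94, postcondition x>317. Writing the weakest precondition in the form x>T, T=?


Formula: wp(x:=E, P) = P[E/x] (substitute E for x in postcondition)
Step 1: Postcondition: x>317
Step 2: Substitute x+94 for x: x+94>317
Step 3: Solve for x: x > 317-94 = 223

223


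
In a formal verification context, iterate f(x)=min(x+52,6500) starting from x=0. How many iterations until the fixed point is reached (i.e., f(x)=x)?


Step 1: x=0, cap=6500, increment=52
Step 2: x grows by 52 each step until capped at 6500; fixed point is x=6500
Step 3: iterations = ceil(6500/52) = 125

125


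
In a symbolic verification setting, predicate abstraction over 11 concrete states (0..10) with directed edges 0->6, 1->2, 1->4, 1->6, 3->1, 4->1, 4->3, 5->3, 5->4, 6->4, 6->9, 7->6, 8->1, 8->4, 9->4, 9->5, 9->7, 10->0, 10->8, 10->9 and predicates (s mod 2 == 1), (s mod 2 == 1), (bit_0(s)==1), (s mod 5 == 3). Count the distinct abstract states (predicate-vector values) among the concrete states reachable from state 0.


BFS from 0:
Concrete reachable: {0, 1, 2, 3, 4, 5, 6, 7, 9}
Abstract via predicates (s mod 2 == 1), (s mod 2 == 1), (bit_0(s)==1), (s mod 5 == 3):
  (0,0,0,0) <- {0, 2, 4, 6}
  (1,1,1,0) <- {1, 5, 7, 9}
  (1,1,1,1) <- {3}
Distinct abstract states = 3

3


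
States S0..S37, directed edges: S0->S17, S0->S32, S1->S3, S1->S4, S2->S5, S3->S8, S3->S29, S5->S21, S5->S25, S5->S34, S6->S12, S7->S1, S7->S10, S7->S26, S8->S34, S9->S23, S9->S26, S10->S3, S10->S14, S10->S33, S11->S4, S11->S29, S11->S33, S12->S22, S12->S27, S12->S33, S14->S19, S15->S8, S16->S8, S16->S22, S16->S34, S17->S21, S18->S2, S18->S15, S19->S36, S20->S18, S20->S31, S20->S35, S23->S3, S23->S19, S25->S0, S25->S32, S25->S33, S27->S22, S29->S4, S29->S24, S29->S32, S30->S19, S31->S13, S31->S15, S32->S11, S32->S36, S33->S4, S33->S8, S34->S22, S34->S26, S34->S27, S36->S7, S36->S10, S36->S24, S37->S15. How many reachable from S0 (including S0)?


BFS from S0:
  layer 0: {S0}
  layer 1: {S17, S32}
  layer 2: {S11, S21, S36}
  layer 3: {S4, S7, S10, S24, S29, S33}
  layer 4: {S1, S3, S8, S14, S26}
  layer 5: {S19, S34}
  layer 6: {S22, S27}
Reachable set: {S0, S1, S3, S4, S7, S8, S10, S11, S14, S17, S19, S21, S22, S24, S26, S27, S29, S32, S33, S34, S36}
Count = 21

21


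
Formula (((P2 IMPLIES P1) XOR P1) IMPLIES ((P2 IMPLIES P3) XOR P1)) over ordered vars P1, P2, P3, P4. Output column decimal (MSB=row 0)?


Formula: (((P2 IMPLIES P1) XOR P1) IMPLIES ((P2 IMPLIES P3) XOR P1)) over P1, P2, P3, P4 (16 rows)
Evaluate each row (bits = P1,P2,P3,P4, MSB first):
  row 0 [0000]: (((0 IMPLIES 0) XOR 0) IMPLIES ((0 IMPLIES 0) XOR 0)) -> 1
  row 1 [0001]: (((0 IMPLIES 0) XOR 0) IMPLIES ((0 IMPLIES 0) XOR 0)) -> 1
  row 2 [0010]: (((0 IMPLIES 0) XOR 0) IMPLIES ((0 IMPLIES 1) XOR 0)) -> 1
  row 3 [0011]: (((0 IMPLIES 0) XOR 0) IMPLIES ((0 IMPLIES 1) XOR 0)) -> 1
  row 4 [0100]: (((1 IMPLIES 0) XOR 0) IMPLIES ((1 IMPLIES 0) XOR 0)) -> 1
  row 5 [0101]: (((1 IMPLIES 0) XOR 0) IMPLIES ((1 IMPLIES 0) XOR 0)) -> 1
  row 6 [0110]: (((1 IMPLIES 0) XOR 0) IMPLIES ((1 IMPLIES 1) XOR 0)) -> 1
  row 7 [0111]: (((1 IMPLIES 0) XOR 0) IMPLIES ((1 IMPLIES 1) XOR 0)) -> 1
  row 8 [1000]: (((0 IMPLIES 1) XOR 1) IMPLIES ((0 IMPLIES 0) XOR 1)) -> 1
  row 9 [1001]: (((0 IMPLIES 1) XOR 1) IMPLIES ((0 IMPLIES 0) XOR 1)) -> 1
  row 10 [1010]: (((0 IMPLIES 1) XOR 1) IMPLIES ((0 IMPLIES 1) XOR 1)) -> 1
  row 11 [1011]: (((0 IMPLIES 1) XOR 1) IMPLIES ((0 IMPLIES 1) XOR 1)) -> 1
  row 12 [1100]: (((1 IMPLIES 1) XOR 1) IMPLIES ((1 IMPLIES 0) XOR 1)) -> 1
  row 13 [1101]: (((1 IMPLIES 1) XOR 1) IMPLIES ((1 IMPLIES 0) XOR 1)) -> 1
  row 14 [1110]: (((1 IMPLIES 1) XOR 1) IMPLIES ((1 IMPLIES 1) XOR 1)) -> 1
  row 15 [1111]: (((1 IMPLIES 1) XOR 1) IMPLIES ((1 IMPLIES 1) XOR 1)) -> 1
Full result column, 4 rows per line (P1,P2 fixed per line; P3,P4 runs 00..11 left to right):
  rows 0-3 [P1,P2=00]: 1111  = hex F
  rows 4-7 [P1,P2=01]: 1111  = hex F
  rows 8-11 [P1,P2=10]: 1111  = hex F
  rows 12-15 [P1,P2=11]: 1111  = hex F
Output column (row 0 .. row 15) = 1111111111111111
Output column grouped in 4s = 1111 1111 1111 1111 = 0xFFFF
Convert to decimal digit by digit (value = value*16 + digit):
  F -> 15
  15*16 + 15 (F) = 255
  255*16 + 15 (F) = 4095
  4095*16 + 15 (F) = 65535
Decimal = 65535

65535


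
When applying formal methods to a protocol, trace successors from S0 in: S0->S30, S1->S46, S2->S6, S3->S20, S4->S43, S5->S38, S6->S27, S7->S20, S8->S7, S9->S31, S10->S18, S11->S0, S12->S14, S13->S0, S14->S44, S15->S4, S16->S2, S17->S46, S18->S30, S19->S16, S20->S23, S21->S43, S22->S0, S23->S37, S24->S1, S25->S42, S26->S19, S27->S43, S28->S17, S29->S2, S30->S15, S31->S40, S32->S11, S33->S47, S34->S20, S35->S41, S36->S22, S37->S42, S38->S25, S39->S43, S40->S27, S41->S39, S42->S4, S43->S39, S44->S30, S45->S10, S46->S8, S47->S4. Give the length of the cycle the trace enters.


Trace from S0 until a state repeats:
  S0 -> S30 -> S15 -> S4 -> S43 -> S39 -> S43
S43 first seen at step 4, revisited at step 6.
Cycle length = 6 - 4 = 2

2


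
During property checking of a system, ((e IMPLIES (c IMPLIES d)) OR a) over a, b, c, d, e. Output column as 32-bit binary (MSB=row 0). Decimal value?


Formula: ((e IMPLIES (c IMPLIES d)) OR a) over a, b, c, d, e (32 rows)
Evaluate each row (bits = a,b,c,d,e, MSB first):
  row 0 [00000]: ((0 IMPLIES (0 IMPLIES 0)) OR 0) -> 1
  row 1 [00001]: ((1 IMPLIES (0 IMPLIES 0)) OR 0) -> 1
  row 2 [00010]: ((0 IMPLIES (0 IMPLIES 1)) OR 0) -> 1
  row 3 [00011]: ((1 IMPLIES (0 IMPLIES 1)) OR 0) -> 1
  row 4 [00100]: ((0 IMPLIES (1 IMPLIES 0)) OR 0) -> 1
  row 5 [00101]: ((1 IMPLIES (1 IMPLIES 0)) OR 0) -> 0
  row 6 [00110]: ((0 IMPLIES (1 IMPLIES 1)) OR 0) -> 1
  row 7 [00111]: ((1 IMPLIES (1 IMPLIES 1)) OR 0) -> 1
  row 8 [01000]: ((0 IMPLIES (0 IMPLIES 0)) OR 0) -> 1
  row 9 [01001]: ((1 IMPLIES (0 IMPLIES 0)) OR 0) -> 1
  row 10 [01010]: ((0 IMPLIES (0 IMPLIES 1)) OR 0) -> 1
  row 11 [01011]: ((1 IMPLIES (0 IMPLIES 1)) OR 0) -> 1
  row 12 [01100]: ((0 IMPLIES (1 IMPLIES 0)) OR 0) -> 1
  row 13 [01101]: ((1 IMPLIES (1 IMPLIES 0)) OR 0) -> 0
  row 14 [01110]: ((0 IMPLIES (1 IMPLIES 1)) OR 0) -> 1
  row 15 [01111]: ((1 IMPLIES (1 IMPLIES 1)) OR 0) -> 1
  row 16 [10000]: ((0 IMPLIES (0 IMPLIES 0)) OR 1) -> 1
  row 17 [10001]: ((1 IMPLIES (0 IMPLIES 0)) OR 1) -> 1
  row 18 [10010]: ((0 IMPLIES (0 IMPLIES 1)) OR 1) -> 1
  row 19 [10011]: ((1 IMPLIES (0 IMPLIES 1)) OR 1) -> 1
  row 20 [10100]: ((0 IMPLIES (1 IMPLIES 0)) OR 1) -> 1
  row 21 [10101]: ((1 IMPLIES (1 IMPLIES 0)) OR 1) -> 1
  row 22 [10110]: ((0 IMPLIES (1 IMPLIES 1)) OR 1) -> 1
  row 23 [10111]: ((1 IMPLIES (1 IMPLIES 1)) OR 1) -> 1
  row 24 [11000]: ((0 IMPLIES (0 IMPLIES 0)) OR 1) -> 1
  row 25 [11001]: ((1 IMPLIES (0 IMPLIES 0)) OR 1) -> 1
  row 26 [11010]: ((0 IMPLIES (0 IMPLIES 1)) OR 1) -> 1
  row 27 [11011]: ((1 IMPLIES (0 IMPLIES 1)) OR 1) -> 1
  row 28 [11100]: ((0 IMPLIES (1 IMPLIES 0)) OR 1) -> 1
  row 29 [11101]: ((1 IMPLIES (1 IMPLIES 0)) OR 1) -> 1
  row 30 [11110]: ((0 IMPLIES (1 IMPLIES 1)) OR 1) -> 1
  row 31 [11111]: ((1 IMPLIES (1 IMPLIES 1)) OR 1) -> 1
Full result column, 4 rows per line (a,b,c fixed per line; d,e runs 00..11 left to right):
  rows 0-3 [a,b,c=000]: 1111  = hex F
  rows 4-7 [a,b,c=001]: 1011  = hex B
  rows 8-11 [a,b,c=010]: 1111  = hex F
  rows 12-15 [a,b,c=011]: 1011  = hex B
  rows 16-19 [a,b,c=100]: 1111  = hex F
  rows 20-23 [a,b,c=101]: 1111  = hex F
  rows 24-27 [a,b,c=110]: 1111  = hex F
  rows 28-31 [a,b,c=111]: 1111  = hex F
Output column (row 0 .. row 31) = 11111011111110111111111111111111
Output column grouped in 4s = 1111 1011 1111 1011 1111 1111 1111 1111 = 0xFBFBFFFF
Convert to decimal digit by digit (value = value*16 + digit):
  F -> 15
  15*16 + 11 (B) = 251
  251*16 + 15 (F) = 4031
  4031*16 + 11 (B) = 64507
  64507*16 + 15 (F) = 1032127
  1032127*16 + 15 (F) = 16514047
  16514047*16 + 15 (F) = 264224767
  264224767*16 + 15 (F) = 4227596287
Decimal = 4227596287

4227596287


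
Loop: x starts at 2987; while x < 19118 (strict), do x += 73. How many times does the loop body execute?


Step 1: x goes from 2987 toward 19118 by 73; the body runs while x<19118, so iterations = ceil((bound-start)/step)
Step 2: Distance=16131
Step 3: ceil(16131/73)=221

221


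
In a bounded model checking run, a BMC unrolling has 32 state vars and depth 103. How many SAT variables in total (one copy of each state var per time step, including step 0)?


BMC unrolls to depth k, creating one copy of each state var for steps 0..k.
Step count = 103 + 1 = 104 (steps 0 through 103)
Vars per step = 32
Total = 32 * 104 = 3328

3328


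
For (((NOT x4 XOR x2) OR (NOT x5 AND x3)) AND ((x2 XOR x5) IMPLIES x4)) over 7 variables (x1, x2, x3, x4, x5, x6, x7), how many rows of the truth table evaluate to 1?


Formula: (((NOT x4 XOR x2) OR (NOT x5 AND x3)) AND ((x2 XOR x5) IMPLIES x4)) over 7 vars (128 rows)
Evaluate each row (x1, x2, x3, x4, x5, x6, x7 as bits, MSB first):
  row 0 [0000000]: (((NOT 0 XOR 0) OR (NOT 0 AND 0)) AND ((0 XOR 0) IMPLIES 0)) -> 1
  row 1 [0000001]: (((NOT 0 XOR 0) OR (NOT 0 AND 0)) AND ((0 XOR 0) IMPLIES 0)) -> 1
  row 2 [0000010]: (((NOT 0 XOR 0) OR (NOT 0 AND 0)) AND ((0 XOR 0) IMPLIES 0)) -> 1
  row 3 [0000011]: (((NOT 0 XOR 0) OR (NOT 0 AND 0)) AND ((0 XOR 0) IMPLIES 0)) -> 1
  row 4 [0000100]: (((NOT 0 XOR 0) OR (NOT 1 AND 0)) AND ((0 XOR 1) IMPLIES 0)) -> 0
  (every remaining row is evaluated the same way; all 128 results are listed next)
Full result column, 8 rows per line (x1,x2,x3,x4 fixed per line; x5,x6,x7 runs 000..111 left to right):
  rows 0-7 [x1,x2,x3,x4=0000]: 11110000  (ones: 4)
  rows 8-15 [x1,x2,x3,x4=0001]: 00000000  (ones: 0)
  rows 16-23 [x1,x2,x3,x4=0010]: 11110000  (ones: 4)
  rows 24-31 [x1,x2,x3,x4=0011]: 11110000  (ones: 4)
  rows 32-39 [x1,x2,x3,x4=0100]: 00000000  (ones: 0)
  rows 40-47 [x1,x2,x3,x4=0101]: 11111111  (ones: 8)
  rows 48-55 [x1,x2,x3,x4=0110]: 00000000  (ones: 0)
  rows 56-63 [x1,x2,x3,x4=0111]: 11111111  (ones: 8)
  rows 64-71 [x1,x2,x3,x4=1000]: 11110000  (ones: 4)
  rows 72-79 [x1,x2,x3,x4=1001]: 00000000  (ones: 0)
  rows 80-87 [x1,x2,x3,x4=1010]: 11110000  (ones: 4)
  rows 88-95 [x1,x2,x3,x4=1011]: 11110000  (ones: 4)
  rows 96-103 [x1,x2,x3,x4=1100]: 00000000  (ones: 0)
  rows 104-111 [x1,x2,x3,x4=1101]: 11111111  (ones: 8)
  rows 112-119 [x1,x2,x3,x4=1110]: 00000000  (ones: 0)
  rows 120-127 [x1,x2,x3,x4=1111]: 11111111  (ones: 8)
Count of 1-rows = 4+0+4+4+0+8+0+8+4+0+4+4+0+8+0+8 = 56

56


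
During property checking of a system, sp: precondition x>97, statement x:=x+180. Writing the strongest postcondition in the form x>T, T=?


Formula: sp(P, x:=E) = exists old_x. (x = E[old_x/x]) AND P[old_x/x] (old_x is the value of x before the assignment; eliminate old_x by solving x = E[old_x/x] for old_x)
Step 1: Precondition P: x>97, i.e. old_x > 97
Step 2: Assignment gives x = old_x + 180, so old_x = x - 180
Step 3: Substitute into P: x - 180 > 97
Step 4: Simplify: x > 97+180 = 277

277


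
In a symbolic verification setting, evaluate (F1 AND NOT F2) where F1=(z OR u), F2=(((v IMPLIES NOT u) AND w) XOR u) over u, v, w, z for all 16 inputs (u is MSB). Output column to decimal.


F1 = (z OR u)
F2 = (((v IMPLIES NOT u) AND w) XOR u)
Counterexample to F1=>F2 is where F1=1 and F2=0.
Evaluate each row (bits = u,v,w,z, MSB first):
  row 0 [0000]: F1=0 F2=0 -> F1&~F2 -> 0
  row 1 [0001]: F1=1 F2=0 -> F1&~F2 -> 1
  row 2 [0010]: F1=0 F2=1 -> F1&~F2 -> 0
  row 3 [0011]: F1=1 F2=1 -> F1&~F2 -> 0
  row 4 [0100]: F1=0 F2=0 -> F1&~F2 -> 0
  row 5 [0101]: F1=1 F2=0 -> F1&~F2 -> 1
  row 6 [0110]: F1=0 F2=1 -> F1&~F2 -> 0
  row 7 [0111]: F1=1 F2=1 -> F1&~F2 -> 0
  row 8 [1000]: F1=1 F2=1 -> F1&~F2 -> 0
  row 9 [1001]: F1=1 F2=1 -> F1&~F2 -> 0
  row 10 [1010]: F1=1 F2=0 -> F1&~F2 -> 1
  row 11 [1011]: F1=1 F2=0 -> F1&~F2 -> 1
  row 12 [1100]: F1=1 F2=1 -> F1&~F2 -> 0
  row 13 [1101]: F1=1 F2=1 -> F1&~F2 -> 0
  row 14 [1110]: F1=1 F2=1 -> F1&~F2 -> 0
  row 15 [1111]: F1=1 F2=1 -> F1&~F2 -> 0
Full result column, 4 rows per line (u,v fixed per line; w,z runs 00..11 left to right):
  rows 0-3 [u,v=00]: 0100  = hex 4
  rows 4-7 [u,v=01]: 0100  = hex 4
  rows 8-11 [u,v=10]: 0011  = hex 3
  rows 12-15 [u,v=11]: 0000  = hex 0
Counterexample vector (row 0 .. row 15) = 0100010000110000
Output column grouped in 4s = 0100 0100 0011 0000 = 0x4430
Convert to decimal digit by digit (value = value*16 + digit):
  4 -> 4
  4*16 + 4 = 68
  68*16 + 3 = 1091
  1091*16 + 0 = 17456
Decimal = 17456

17456


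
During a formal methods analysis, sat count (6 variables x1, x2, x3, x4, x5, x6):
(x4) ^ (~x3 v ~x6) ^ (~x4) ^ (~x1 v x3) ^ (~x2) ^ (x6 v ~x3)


CNF with 6 clauses over 6 vars (64 assignments).
An assignment satisfies CNF iff every clause has >=1 true literal.
Check each row (bits = x1,x2,x3,x4,x5,x6; clause T/F shown):
  row 0 [000000]: clauses=FTTTTT -> 0
  row 1 [000001]: clauses=FTTTTT -> 0
  row 2 [000010]: clauses=FTTTTT -> 0
  row 3 [000011]: clauses=FTTTTT -> 0
  row 4 [000100]: clauses=TTFTTT -> 0
  (every remaining row is evaluated the same way; all 64 results are listed next)
Full result column, 8 rows per line (x1,x2,x3 fixed per line; x4,x5,x6 runs 000..111 left to right):
  rows 0-7 [x1,x2,x3=000]: 00000000  (ones: 0)
  rows 8-15 [x1,x2,x3=001]: 00000000  (ones: 0)
  rows 16-23 [x1,x2,x3=010]: 00000000  (ones: 0)
  rows 24-31 [x1,x2,x3=011]: 00000000  (ones: 0)
  rows 32-39 [x1,x2,x3=100]: 00000000  (ones: 0)
  rows 40-47 [x1,x2,x3=101]: 00000000  (ones: 0)
  rows 48-55 [x1,x2,x3=110]: 00000000  (ones: 0)
  rows 56-63 [x1,x2,x3=111]: 00000000  (ones: 0)
Satisfying assignments = 0+0+0+0+0+0+0+0 = 0

0


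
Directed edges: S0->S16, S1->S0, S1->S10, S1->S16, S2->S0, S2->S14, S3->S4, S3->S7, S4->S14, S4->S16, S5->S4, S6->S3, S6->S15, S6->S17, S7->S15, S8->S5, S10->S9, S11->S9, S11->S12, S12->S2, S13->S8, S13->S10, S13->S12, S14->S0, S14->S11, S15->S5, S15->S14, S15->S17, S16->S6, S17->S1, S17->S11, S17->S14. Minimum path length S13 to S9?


BFS layer-by-layer from S13:
  dist 0: {S13}
  dist 1: {S8, S10, S12}
  dist 2: {S2, S5, S9}
  -> S9 reached at distance 2
Shortest path length = 2

2


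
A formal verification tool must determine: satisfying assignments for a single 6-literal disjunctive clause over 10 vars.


Step 1: Total=2^10=1024
Step 2: Unsat when all 6 false: 2^4=16
Step 3: Sat=1024-16=1008

1008


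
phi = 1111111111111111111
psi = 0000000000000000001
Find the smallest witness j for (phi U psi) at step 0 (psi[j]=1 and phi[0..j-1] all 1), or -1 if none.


(phi U psi) at 0: need smallest j with psi[j]=1 and phi[i]=1 for all i in [0,j).
Scan from step 0:
  step 0: phi=1, psi=0 -> continue
  step 1: phi=1, psi=0 -> continue
  step 2: phi=1, psi=0 -> continue
  step 3: phi=1, psi=0 -> continue
  step 18: psi=1 and phi held for [0,18) -> witness found
Witness step = 18

18


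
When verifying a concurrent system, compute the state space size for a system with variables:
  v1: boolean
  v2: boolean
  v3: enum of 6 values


State space = product of domain sizes of all variables.
Domain sizes:
  v1 (boolean): 2
  v2 (boolean): 2
  v3 (enum of 6 values): 6
Product = 2 * 2 * 6 = 24

24


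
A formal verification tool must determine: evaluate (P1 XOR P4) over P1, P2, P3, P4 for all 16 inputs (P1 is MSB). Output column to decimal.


Formula: (P1 XOR P4) over P1, P2, P3, P4 (16 rows)
Evaluate each row (bits = P1,P2,P3,P4, MSB first):
  row 0 [0000]: (0 XOR 0) -> 0
  row 1 [0001]: (0 XOR 1) -> 1
  row 2 [0010]: (0 XOR 0) -> 0
  row 3 [0011]: (0 XOR 1) -> 1
  row 4 [0100]: (0 XOR 0) -> 0
  row 5 [0101]: (0 XOR 1) -> 1
  row 6 [0110]: (0 XOR 0) -> 0
  row 7 [0111]: (0 XOR 1) -> 1
  row 8 [1000]: (1 XOR 0) -> 1
  row 9 [1001]: (1 XOR 1) -> 0
  row 10 [1010]: (1 XOR 0) -> 1
  row 11 [1011]: (1 XOR 1) -> 0
  row 12 [1100]: (1 XOR 0) -> 1
  row 13 [1101]: (1 XOR 1) -> 0
  row 14 [1110]: (1 XOR 0) -> 1
  row 15 [1111]: (1 XOR 1) -> 0
Full result column, 4 rows per line (P1,P2 fixed per line; P3,P4 runs 00..11 left to right):
  rows 0-3 [P1,P2=00]: 0101  = hex 5
  rows 4-7 [P1,P2=01]: 0101  = hex 5
  rows 8-11 [P1,P2=10]: 1010  = hex A
  rows 12-15 [P1,P2=11]: 1010  = hex A
Output column (row 0 .. row 15) = 0101010110101010
Output column grouped in 4s = 0101 0101 1010 1010 = 0x55AA
Convert to decimal digit by digit (value = value*16 + digit):
  5 -> 5
  5*16 + 5 = 85
  85*16 + 10 (A) = 1370
  1370*16 + 10 (A) = 21930
Decimal = 21930

21930


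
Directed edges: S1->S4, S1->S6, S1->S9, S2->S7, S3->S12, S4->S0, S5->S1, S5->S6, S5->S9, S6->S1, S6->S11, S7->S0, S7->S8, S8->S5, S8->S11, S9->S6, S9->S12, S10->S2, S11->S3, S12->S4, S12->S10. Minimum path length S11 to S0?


BFS layer-by-layer from S11:
  dist 0: {S11}
  dist 1: {S3}
  dist 2: {S12}
  dist 3: {S4, S10}
  dist 4: {S0, S2}
  -> S0 reached at distance 4
Shortest path length = 4

4


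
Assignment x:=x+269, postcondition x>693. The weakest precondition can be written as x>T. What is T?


Formula: wp(x:=E, P) = P[E/x] (substitute E for x in postcondition)
Step 1: Postcondition: x>693
Step 2: Substitute x+269 for x: x+269>693
Step 3: Solve for x: x > 693-269 = 424

424


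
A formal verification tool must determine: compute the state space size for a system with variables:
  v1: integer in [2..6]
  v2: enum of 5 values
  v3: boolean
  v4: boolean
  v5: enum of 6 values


State space = product of domain sizes of all variables.
Domain sizes:
  v1 (integer in [2..6]): 5
  v2 (enum of 5 values): 5
  v3 (boolean): 2
  v4 (boolean): 2
  v5 (enum of 6 values): 6
Product = 5 * 5 * 2 * 2 * 6 = 600

600


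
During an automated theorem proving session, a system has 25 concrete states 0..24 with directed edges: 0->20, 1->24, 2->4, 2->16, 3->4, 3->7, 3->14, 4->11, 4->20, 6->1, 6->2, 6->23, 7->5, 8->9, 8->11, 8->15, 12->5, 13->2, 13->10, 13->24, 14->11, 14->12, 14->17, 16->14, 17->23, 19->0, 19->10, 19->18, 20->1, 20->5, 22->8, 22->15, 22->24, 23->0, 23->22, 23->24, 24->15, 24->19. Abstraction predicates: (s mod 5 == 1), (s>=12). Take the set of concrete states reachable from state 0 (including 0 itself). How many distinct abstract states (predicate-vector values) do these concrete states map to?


BFS from 0:
Concrete reachable: {0, 1, 5, 10, 15, 18, 19, 20, 24}
Abstract via predicates (s mod 5 == 1), (s>=12):
  (0,0) <- {0, 5, 10}
  (0,1) <- {15, 18, 19, 20, 24}
  (1,0) <- {1}
Distinct abstract states = 3

3


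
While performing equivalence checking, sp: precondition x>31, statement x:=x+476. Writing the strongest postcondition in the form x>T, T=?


Formula: sp(P, x:=E) = exists old_x. (x = E[old_x/x]) AND P[old_x/x] (old_x is the value of x before the assignment; eliminate old_x by solving x = E[old_x/x] for old_x)
Step 1: Precondition P: x>31, i.e. old_x > 31
Step 2: Assignment gives x = old_x + 476, so old_x = x - 476
Step 3: Substitute into P: x - 476 > 31
Step 4: Simplify: x > 31+476 = 507

507


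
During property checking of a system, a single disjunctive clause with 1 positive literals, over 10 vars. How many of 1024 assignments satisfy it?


Step 1: Total=2^10=1024
Step 2: Unsat when all 1 false: 2^9=512
Step 3: Sat=1024-512=512

512


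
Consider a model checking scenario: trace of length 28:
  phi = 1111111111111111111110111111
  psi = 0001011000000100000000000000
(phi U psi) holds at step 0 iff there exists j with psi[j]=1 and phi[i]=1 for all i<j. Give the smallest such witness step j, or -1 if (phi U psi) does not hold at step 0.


(phi U psi) at 0: need smallest j with psi[j]=1 and phi[i]=1 for all i in [0,j).
Scan from step 0:
  step 0: phi=1, psi=0 -> continue
  step 1: phi=1, psi=0 -> continue
  step 2: phi=1, psi=0 -> continue
  step 3: psi=1 and phi held for [0,3) -> witness found
Witness step = 3

3


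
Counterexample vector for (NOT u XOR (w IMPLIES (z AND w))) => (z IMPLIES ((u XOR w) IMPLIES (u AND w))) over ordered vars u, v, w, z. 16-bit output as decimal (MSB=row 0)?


F1 = (NOT u XOR (w IMPLIES (z AND w)))
F2 = (z IMPLIES ((u XOR w) IMPLIES (u AND w)))
Counterexample to F1=>F2 is where F1=1 and F2=0.
Evaluate each row (bits = u,v,w,z, MSB first):
  row 0 [0000]: F1=0 F2=1 -> F1&~F2 -> 0
  row 1 [0001]: F1=0 F2=1 -> F1&~F2 -> 0
  row 2 [0010]: F1=1 F2=1 -> F1&~F2 -> 0
  row 3 [0011]: F1=0 F2=0 -> F1&~F2 -> 0
  row 4 [0100]: F1=0 F2=1 -> F1&~F2 -> 0
  row 5 [0101]: F1=0 F2=1 -> F1&~F2 -> 0
  row 6 [0110]: F1=1 F2=1 -> F1&~F2 -> 0
  row 7 [0111]: F1=0 F2=0 -> F1&~F2 -> 0
  row 8 [1000]: F1=1 F2=1 -> F1&~F2 -> 0
  row 9 [1001]: F1=1 F2=0 -> F1&~F2 -> 1
  row 10 [1010]: F1=0 F2=1 -> F1&~F2 -> 0
  row 11 [1011]: F1=1 F2=1 -> F1&~F2 -> 0
  row 12 [1100]: F1=1 F2=1 -> F1&~F2 -> 0
  row 13 [1101]: F1=1 F2=0 -> F1&~F2 -> 1
  row 14 [1110]: F1=0 F2=1 -> F1&~F2 -> 0
  row 15 [1111]: F1=1 F2=1 -> F1&~F2 -> 0
Full result column, 4 rows per line (u,v fixed per line; w,z runs 00..11 left to right):
  rows 0-3 [u,v=00]: 0000  = hex 0
  rows 4-7 [u,v=01]: 0000  = hex 0
  rows 8-11 [u,v=10]: 0100  = hex 4
  rows 12-15 [u,v=11]: 0100  = hex 4
Counterexample vector (row 0 .. row 15) = 0000000001000100
Output column grouped in 4s = 0000 0000 0100 0100 = 0x0044
Convert to decimal digit by digit (value = value*16 + digit):
  0 -> 0
  0*16 + 0 = 0
  0*16 + 4 = 4
  4*16 + 4 = 68
Decimal = 68

68


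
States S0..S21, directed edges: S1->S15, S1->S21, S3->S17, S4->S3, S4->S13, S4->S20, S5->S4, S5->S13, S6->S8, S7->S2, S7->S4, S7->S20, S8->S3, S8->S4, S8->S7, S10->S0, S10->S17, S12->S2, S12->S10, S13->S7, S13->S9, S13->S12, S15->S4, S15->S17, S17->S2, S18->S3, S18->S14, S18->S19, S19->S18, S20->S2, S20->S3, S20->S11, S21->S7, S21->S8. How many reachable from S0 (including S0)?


BFS from S0:
  layer 0: {S0}
Reachable set: {S0}
Count = 1

1


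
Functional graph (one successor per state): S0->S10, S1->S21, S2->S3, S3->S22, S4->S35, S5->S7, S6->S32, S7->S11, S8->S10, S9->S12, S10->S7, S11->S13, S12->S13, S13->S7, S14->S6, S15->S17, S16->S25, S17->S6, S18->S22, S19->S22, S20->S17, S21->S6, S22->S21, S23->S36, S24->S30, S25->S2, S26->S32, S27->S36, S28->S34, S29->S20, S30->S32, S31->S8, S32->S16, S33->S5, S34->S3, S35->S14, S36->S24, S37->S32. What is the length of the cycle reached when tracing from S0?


Trace from S0 until a state repeats:
  S0 -> S10 -> S7 -> S11 -> S13 -> S7
S7 first seen at step 2, revisited at step 5.
Cycle length = 5 - 2 = 3

3


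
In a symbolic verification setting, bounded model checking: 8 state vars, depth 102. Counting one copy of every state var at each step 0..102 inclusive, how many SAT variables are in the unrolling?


BMC unrolls to depth k, creating one copy of each state var for steps 0..k.
Step count = 102 + 1 = 103 (steps 0 through 102)
Vars per step = 8
Total = 8 * 103 = 824

824


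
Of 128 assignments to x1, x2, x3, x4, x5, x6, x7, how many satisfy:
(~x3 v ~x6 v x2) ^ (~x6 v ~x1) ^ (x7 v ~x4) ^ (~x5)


CNF with 4 clauses over 7 vars (128 assignments).
An assignment satisfies CNF iff every clause has >=1 true literal.
Check each row (bits = x1,x2,x3,x4,x5,x6,x7; clause T/F shown):
  row 0 [0000000]: clauses=TTTT -> 1
  row 1 [0000001]: clauses=TTTT -> 1
  row 2 [0000010]: clauses=TTTT -> 1
  row 3 [0000011]: clauses=TTTT -> 1
  row 4 [0000100]: clauses=TTTF -> 0
  (every remaining row is evaluated the same way; all 128 results are listed next)
Full result column, 8 rows per line (x1,x2,x3,x4 fixed per line; x5,x6,x7 runs 000..111 left to right):
  rows 0-7 [x1,x2,x3,x4=0000]: 11110000  (ones: 4)
  rows 8-15 [x1,x2,x3,x4=0001]: 01010000  (ones: 2)
  rows 16-23 [x1,x2,x3,x4=0010]: 11000000  (ones: 2)
  rows 24-31 [x1,x2,x3,x4=0011]: 01000000  (ones: 1)
  rows 32-39 [x1,x2,x3,x4=0100]: 11110000  (ones: 4)
  rows 40-47 [x1,x2,x3,x4=0101]: 01010000  (ones: 2)
  rows 48-55 [x1,x2,x3,x4=0110]: 11110000  (ones: 4)
  rows 56-63 [x1,x2,x3,x4=0111]: 01010000  (ones: 2)
  rows 64-71 [x1,x2,x3,x4=1000]: 11000000  (ones: 2)
  rows 72-79 [x1,x2,x3,x4=1001]: 01000000  (ones: 1)
  rows 80-87 [x1,x2,x3,x4=1010]: 11000000  (ones: 2)
  rows 88-95 [x1,x2,x3,x4=1011]: 01000000  (ones: 1)
  rows 96-103 [x1,x2,x3,x4=1100]: 11000000  (ones: 2)
  rows 104-111 [x1,x2,x3,x4=1101]: 01000000  (ones: 1)
  rows 112-119 [x1,x2,x3,x4=1110]: 11000000  (ones: 2)
  rows 120-127 [x1,x2,x3,x4=1111]: 01000000  (ones: 1)
Satisfying assignments = 4+2+2+1+4+2+4+2+2+1+2+1+2+1+2+1 = 33

33


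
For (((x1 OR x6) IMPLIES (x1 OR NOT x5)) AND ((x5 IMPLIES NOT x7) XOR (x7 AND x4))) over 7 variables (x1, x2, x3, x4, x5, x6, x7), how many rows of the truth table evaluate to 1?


Formula: (((x1 OR x6) IMPLIES (x1 OR NOT x5)) AND ((x5 IMPLIES NOT x7) XOR (x7 AND x4))) over 7 vars (128 rows)
Evaluate each row (x1, x2, x3, x4, x5, x6, x7 as bits, MSB first):
  row 0 [0000000]: (((0 OR 0) IMPLIES (0 OR NOT 0)) AND ((0 IMPLIES NOT 0) XOR (0 AND 0))) -> 1
  row 1 [0000001]: (((0 OR 0) IMPLIES (0 OR NOT 0)) AND ((0 IMPLIES NOT 1) XOR (1 AND 0))) -> 1
  row 2 [0000010]: (((0 OR 1) IMPLIES (0 OR NOT 0)) AND ((0 IMPLIES NOT 0) XOR (0 AND 0))) -> 1
  row 3 [0000011]: (((0 OR 1) IMPLIES (0 OR NOT 0)) AND ((0 IMPLIES NOT 1) XOR (1 AND 0))) -> 1
  row 4 [0000100]: (((0 OR 0) IMPLIES (0 OR NOT 1)) AND ((1 IMPLIES NOT 0) XOR (0 AND 0))) -> 1
  (every remaining row is evaluated the same way; all 128 results are listed next)
Full result column, 8 rows per line (x1,x2,x3,x4 fixed per line; x5,x6,x7 runs 000..111 left to right):
  rows 0-7 [x1,x2,x3,x4=0000]: 11111000  (ones: 5)
  rows 8-15 [x1,x2,x3,x4=0001]: 10101100  (ones: 4)
  rows 16-23 [x1,x2,x3,x4=0010]: 11111000  (ones: 5)
  rows 24-31 [x1,x2,x3,x4=0011]: 10101100  (ones: 4)
  rows 32-39 [x1,x2,x3,x4=0100]: 11111000  (ones: 5)
  rows 40-47 [x1,x2,x3,x4=0101]: 10101100  (ones: 4)
  rows 48-55 [x1,x2,x3,x4=0110]: 11111000  (ones: 5)
  rows 56-63 [x1,x2,x3,x4=0111]: 10101100  (ones: 4)
  rows 64-71 [x1,x2,x3,x4=1000]: 11111010  (ones: 6)
  rows 72-79 [x1,x2,x3,x4=1001]: 10101111  (ones: 6)
  rows 80-87 [x1,x2,x3,x4=1010]: 11111010  (ones: 6)
  rows 88-95 [x1,x2,x3,x4=1011]: 10101111  (ones: 6)
  rows 96-103 [x1,x2,x3,x4=1100]: 11111010  (ones: 6)
  rows 104-111 [x1,x2,x3,x4=1101]: 10101111  (ones: 6)
  rows 112-119 [x1,x2,x3,x4=1110]: 11111010  (ones: 6)
  rows 120-127 [x1,x2,x3,x4=1111]: 10101111  (ones: 6)
Count of 1-rows = 5+4+5+4+5+4+5+4+6+6+6+6+6+6+6+6 = 84

84


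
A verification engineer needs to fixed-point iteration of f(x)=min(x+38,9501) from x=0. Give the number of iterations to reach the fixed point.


Step 1: x=0, cap=9501, increment=38
Step 2: x grows by 38 each step until capped at 9501; fixed point is x=9501
Step 3: iterations = ceil(9501/38) = 251

251


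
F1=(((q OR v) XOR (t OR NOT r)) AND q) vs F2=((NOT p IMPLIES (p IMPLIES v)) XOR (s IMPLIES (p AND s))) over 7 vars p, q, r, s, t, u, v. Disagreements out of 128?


F1 = (((q OR v) XOR (t OR NOT r)) AND q)
F2 = ((NOT p IMPLIES (p IMPLIES v)) XOR (s IMPLIES (p AND s)))
Evaluate both on each of 128 rows (bits = p,q,r,s,t,u,v):
  row 0 [0000000]: F1=0 F2=0 -> 0
  row 1 [0000001]: F1=0 F2=0 -> 0
  row 2 [0000010]: F1=0 F2=0 -> 0
  row 3 [0000011]: F1=0 F2=0 -> 0
  row 4 [0000100]: F1=0 F2=0 -> 0
  (every remaining row is evaluated the same way; all 128 results are listed next)
Full result column, 8 rows per line (p,q,r,s fixed per line; t,u,v runs 000..111 left to right):
  rows 0-7 [p,q,r,s=0000]: 00000000  (ones: 0)
  rows 8-15 [p,q,r,s=0001]: 11111111  (ones: 8)
  rows 16-23 [p,q,r,s=0010]: 00000000  (ones: 0)
  rows 24-31 [p,q,r,s=0011]: 11111111  (ones: 8)
  rows 32-39 [p,q,r,s=0100]: 00000000  (ones: 0)
  rows 40-47 [p,q,r,s=0101]: 11111111  (ones: 8)
  rows 48-55 [p,q,r,s=0110]: 11110000  (ones: 4)
  rows 56-63 [p,q,r,s=0111]: 00001111  (ones: 4)
  rows 64-71 [p,q,r,s=1000]: 00000000  (ones: 0)
  rows 72-79 [p,q,r,s=1001]: 00000000  (ones: 0)
  rows 80-87 [p,q,r,s=1010]: 00000000  (ones: 0)
  rows 88-95 [p,q,r,s=1011]: 00000000  (ones: 0)
  rows 96-103 [p,q,r,s=1100]: 00000000  (ones: 0)
  rows 104-111 [p,q,r,s=1101]: 00000000  (ones: 0)
  rows 112-119 [p,q,r,s=1110]: 11110000  (ones: 4)
  rows 120-127 [p,q,r,s=1111]: 11110000  (ones: 4)
Disagreements = 0+8+0+8+0+8+4+4+0+0+0+0+0+0+4+4 = 40

40
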